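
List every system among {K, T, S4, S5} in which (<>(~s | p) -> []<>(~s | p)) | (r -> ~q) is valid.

S5

S4-tableau for the negation ~((<>(~s | p) -> []<>(~s | p)) | (r -> ~q)):
1. ~((<>(~s | p) -> []<>(~s | p)) | (r -> ~q)), 0
2. ~(<>(~s | p) -> []<>(~s | p)), 0
3. ~(r -> ~q), 0
4. <>(~s | p), 0
5. ~[]<>(~s | p), 0
6. r, 0
7. q, 0
8. ~s | p, 1
9. p, 1
10. ~<>(~s | p), 2
11. ~(~s | p), 2
12. s, 2
13. ~p, 2
Accessibility: 0R0, 0R1, 0R2, 1R1, 2R2
Complete open branch: countermodel on an S4-frame, so not valid in S4, nor in K, T (the same frame is also a K-frame and a T-frame).
S5-tableau for the negation ~((<>(~s | p) -> []<>(~s | p)) | (r -> ~q)):
1. ~((<>(~s | p) -> []<>(~s | p)) | (r -> ~q)), 0
2. ~(<>(~s | p) -> []<>(~s | p)), 0
3. ~(r -> ~q), 0
4. <>(~s | p), 0
5. ~[]<>(~s | p), 0
6. r, 0
7. q, 0
8. ~s | p, 1
9. p, 1
10. ~<>(~s | p), 2
11. ~(~s | p), 0
12. s, 0
13. ~p, 0
14. ~(~s | p), 1
15. s, 1
16. ~p, 1
Accessibility: 0R0, 0R1, 0R2, 1R0, 1R1, 1R2, 2R0, 2R1, 2R2
Branch closes: p and ~p both at 1.
Every branch closes (one shown): valid in S5.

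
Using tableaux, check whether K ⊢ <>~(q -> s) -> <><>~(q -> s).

Tableau for the negation ~(<>~(q -> s) -> <><>~(q -> s)):
1. ~(<>~(q -> s) -> <><>~(q -> s)), 0
2. <>~(q -> s), 0   [~->-rule on 1]
3. ~<><>~(q -> s), 0   [~->-rule on 1]
4. ~(q -> s), 1   [<>-rule on 2: fresh world 1, 0R1]
5. q, 1   [~->-rule on 4]
6. ~s, 1   [~->-rule on 4]
7. ~<>~(q -> s), 1   [~<>-rule on 3 via 0R1]
Accessibility: 0R1
The negation has an open branch (countermodel exists).

Not valid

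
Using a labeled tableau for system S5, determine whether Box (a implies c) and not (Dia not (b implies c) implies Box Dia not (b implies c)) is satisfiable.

1. Box (a implies c) and not (Dia not (b implies c) implies Box Dia not (b implies c)), u
2. Box (a implies c), u   [and-rule on 1]
3. not (Dia not (b implies c) implies Box Dia not (b implies c)), u   [and-rule on 1]
4. Dia not (b implies c), u   [neg-implies-rule on 3]
5. not Box Dia not (b implies c), u   [neg-implies-rule on 3]
6. a implies c, u   [Box-rule on 2 via uRu]
7. c, u   [implies-rule on 6 (branches; this branch)]
8. not (b implies c), v   [Dia-rule on 4: fresh world v, uRv]
9. b, v   [neg-implies-rule on 8]
10. not c, v   [neg-implies-rule on 8]
11. a implies c, v   [Box-rule on 2 via uRv]
12. not a, v   [implies-rule on 11 (branches; this branch)]
13. not Dia not (b implies c), w   [neg-Box-rule on 5: fresh world w, uRw]
14. a implies c, w   [Box-rule on 2 via uRw]
15. b implies c, u   [neg-Dia-rule on 13 via wRu]
16. b implies c, v   [neg-Dia-rule on 13 via wRv]
17. b implies c, w   [neg-Dia-rule on 13 via wRw]
18. c, w   [implies-rule on 14 (branches; this branch)]
19. c, v   [implies-rule on 16 (branches; this branch)]
Accessibility: uRu, uRv, uRw, vRu, vRv, vRw, wRu, wRv, wRw
Branch closes: c and not c both at v.
(One branch shown.) All branches close.

Unsatisfiable (every branch closes)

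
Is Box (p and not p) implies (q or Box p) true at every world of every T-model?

Tableau for the negation not (Box (p and not p) implies (q or Box p)):
1. not (Box (p and not p) implies (q or Box p)), w0
2. Box (p and not p), w0
3. not (q or Box p), w0
4. not q, w0
5. not Box p, w0
6. p and not p, w0
7. p, w0
8. not p, w0
Accessibility: w0Rw0
Branch closes: p and not p both at w0.
Every branch of the negation's tableau closes; the branch above is one of them.

Yes, valid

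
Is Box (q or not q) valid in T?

Valid

Tableau for the negation not Box (q or not q):
1. not Box (q or not q), w0
2. not (q or not q), w1
3. not q, w1
4. q, w1
Accessibility: w0Rw0, w0Rw1, w1Rw1
Branch closes: q and not q both at w1.
All branches of the negation close; one closing branch shown above.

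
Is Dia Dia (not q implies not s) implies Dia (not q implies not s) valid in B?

Tableau for the negation not (Dia Dia (not q implies not s) implies Dia (not q implies not s)):
1. not (Dia Dia (not q implies not s) implies Dia (not q implies not s)), u
2. Dia Dia (not q implies not s), u   [neg-implies-rule on 1]
3. not Dia (not q implies not s), u   [neg-implies-rule on 1]
4. not (not q implies not s), u   [neg-Dia-rule on 3 via uRu]
5. not q, u   [neg-implies-rule on 4]
6. s, u   [neg-implies-rule on 4]
7. Dia (not q implies not s), v   [Dia-rule on 2: fresh world v, uRv]
8. not (not q implies not s), v   [neg-Dia-rule on 3 via uRv]
9. not q, v   [neg-implies-rule on 8]
10. s, v   [neg-implies-rule on 8]
11. not q implies not s, w   [Dia-rule on 7: fresh world w, vRw]
12. not s, w   [implies-rule on 11 (branches; this branch)]
Accessibility: uRu, uRv, vRu, vRv, vRw, wRv, wRw
The negation has an open branch (countermodel exists).

No, not valid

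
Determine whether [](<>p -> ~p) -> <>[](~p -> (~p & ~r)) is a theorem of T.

Tableau for the negation ~([](<>p -> ~p) -> <>[](~p -> (~p & ~r))):
1. ~([](<>p -> ~p) -> <>[](~p -> (~p & ~r))), w0
2. [](<>p -> ~p), w0   [~->-rule on 1]
3. ~<>[](~p -> (~p & ~r)), w0   [~->-rule on 1]
4. <>p -> ~p, w0   [[]-rule on 2 via w0Rw0]
5. ~[](~p -> (~p & ~r)), w0   [~<>-rule on 3 via w0Rw0]
6. ~p, w0   [->-rule on 4 (branches; this branch)]
7. ~(~p -> (~p & ~r)), w1   [~[]-rule on 5: fresh world w1, w0Rw1]
8. ~p, w1   [~->-rule on 7]
9. ~(~p & ~r), w1   [~->-rule on 7]
10. <>p -> ~p, w1   [[]-rule on 2 via w0Rw1]
11. ~[](~p -> (~p & ~r)), w1   [~<>-rule on 3 via w0Rw1]
12. r, w1   [~&-rule on 9 (branches; this branch)]
13. ~(~p -> (~p & ~r)), w2   [~[]-rule on 11: fresh world w2, w1Rw2]
14. ~p, w2   [~->-rule on 13]
15. ~(~p & ~r), w2   [~->-rule on 13]
16. r, w2   [~&-rule on 15 (branches; this branch)]
Accessibility: w0Rw0, w0Rw1, w1Rw1, w1Rw2, w2Rw2
The negation has an open branch (countermodel exists).

Not valid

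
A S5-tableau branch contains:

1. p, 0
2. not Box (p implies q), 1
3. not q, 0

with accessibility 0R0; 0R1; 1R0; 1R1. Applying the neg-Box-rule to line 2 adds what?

a fresh world 2 with 1R2, and not (p implies q) at 2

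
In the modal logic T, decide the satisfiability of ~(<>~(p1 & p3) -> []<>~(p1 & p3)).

Satisfiable

1. ~(<>~(p1 & p3) -> []<>~(p1 & p3)), w0
2. <>~(p1 & p3), w0
3. ~[]<>~(p1 & p3), w0
4. ~(p1 & p3), w1
5. ~p3, w1
6. ~<>~(p1 & p3), w2
7. p1 & p3, w2
8. p1, w2
9. p3, w2
Accessibility: w0Rw0, w0Rw1, w0Rw2, w1Rw1, w2Rw2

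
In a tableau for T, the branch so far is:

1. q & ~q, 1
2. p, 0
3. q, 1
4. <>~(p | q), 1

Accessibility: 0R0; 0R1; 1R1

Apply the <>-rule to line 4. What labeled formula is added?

a fresh world 2 with 1R2, and ~(p | q) at 2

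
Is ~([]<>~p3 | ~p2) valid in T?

Not valid

Tableau for the negation []<>~p3 | ~p2:
1. []<>~p3 | ~p2, u
2. ~p2, u   [|-rule on 1 (branches; this branch)]
Accessibility: uRu
The negation has an open branch (countermodel exists).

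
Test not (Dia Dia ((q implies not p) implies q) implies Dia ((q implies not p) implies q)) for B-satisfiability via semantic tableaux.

1. not (Dia Dia ((q implies not p) implies q) implies Dia ((q implies not p) implies q)), w0
2. Dia Dia ((q implies not p) implies q), w0
3. not Dia ((q implies not p) implies q), w0
4. not ((q implies not p) implies q), w0
5. q implies not p, w0
6. not q, w0
7. not p, w0
8. Dia ((q implies not p) implies q), w1
9. not ((q implies not p) implies q), w1
10. q implies not p, w1
11. not q, w1
12. not p, w1
13. (q implies not p) implies q, w2
14. q, w2
Accessibility: w0Rw0, w0Rw1, w1Rw0, w1Rw1, w1Rw2, w2Rw1, w2Rw2

Satisfiable (open branch found)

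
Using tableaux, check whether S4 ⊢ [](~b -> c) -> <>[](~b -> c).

Valid in S4

Tableau for the negation ~([](~b -> c) -> <>[](~b -> c)):
1. ~([](~b -> c) -> <>[](~b -> c)), w0
2. [](~b -> c), w0
3. ~<>[](~b -> c), w0
4. ~b -> c, w0
5. ~[](~b -> c), w0
6. c, w0
7. ~(~b -> c), w1
8. ~b, w1
9. ~c, w1
10. ~b -> c, w1
11. ~[](~b -> c), w1
12. c, w1
Accessibility: w0Rw0, w0Rw1, w1Rw1
Branch closes: c and ~c both at w1.
All branches of the negation close; one closing branch shown above.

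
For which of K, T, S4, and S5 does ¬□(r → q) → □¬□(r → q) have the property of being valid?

S5-tableau for the negation ¬(¬□(r → q) → □¬□(r → q)):
1. ¬(¬□(r → q) → □¬□(r → q)), w0
2. ¬□(r → q), w0
3. ¬□¬□(r → q), w0
4. ¬(r → q), w1
5. r, w1
6. ¬q, w1
7. □(r → q), w2
8. r → q, w0
9. r → q, w1
10. r → q, w2
11. q, w0
12. q, w1
Accessibility: w0Rw0, w0Rw1, w0Rw2, w1Rw0, w1Rw1, w1Rw2, w2Rw0, w2Rw1, w2Rw2
Branch closes: q and ¬q both at w1.
Every branch closes (one shown): valid in S5.
S4-tableau for the negation ¬(¬□(r → q) → □¬□(r → q)):
1. ¬(¬□(r → q) → □¬□(r → q)), w0
2. ¬□(r → q), w0
3. ¬□¬□(r → q), w0
4. ¬(r → q), w1
5. r, w1
6. ¬q, w1
7. □(r → q), w2
8. r → q, w2
9. q, w2
Accessibility: w0Rw0, w0Rw1, w0Rw2, w1Rw1, w2Rw2
Complete open branch: countermodel on an S4-frame, so not valid in S4, nor in K, T (the same frame is also a K-frame and a T-frame).

S5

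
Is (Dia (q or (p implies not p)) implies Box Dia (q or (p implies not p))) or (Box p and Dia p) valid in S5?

Yes, valid

Tableau for the negation not ((Dia (q or (p implies not p)) implies Box Dia (q or (p implies not p))) or (Box p and Dia p)):
1. not ((Dia (q or (p implies not p)) implies Box Dia (q or (p implies not p))) or (Box p and Dia p)), 0
2. not (Dia (q or (p implies not p)) implies Box Dia (q or (p implies not p))), 0   [neg-or-rule on 1]
3. not (Box p and Dia p), 0   [neg-or-rule on 1]
4. Dia (q or (p implies not p)), 0   [neg-implies-rule on 2]
5. not Box Dia (q or (p implies not p)), 0   [neg-implies-rule on 2]
6. not Dia p, 0   [neg-and-rule on 3 (branches; this branch)]
7. not p, 0   [neg-Dia-rule on 6 via 0R0]
8. q or (p implies not p), 1   [Dia-rule on 4: fresh world 1, 0R1]
9. not p, 1   [neg-Dia-rule on 6 via 0R1]
10. p implies not p, 1   [or-rule on 8 (branches; this branch)]
11. not Dia (q or (p implies not p)), 2   [neg-Box-rule on 5: fresh world 2, 0R2]
12. not p, 2   [neg-Dia-rule on 6 via 0R2]
13. not (q or (p implies not p)), 0   [neg-Dia-rule on 11 via 2R0]
14. not q, 0   [neg-or-rule on 13]
15. not (p implies not p), 0   [neg-or-rule on 13]
16. p, 0   [neg-implies-rule on 15]
Accessibility: 0R0, 0R1, 0R2, 1R0, 1R1, 1R2, 2R0, 2R1, 2R2
Branch closes: p and not p both at 0.
Every branch of the negation's tableau closes; the branch above is one of them.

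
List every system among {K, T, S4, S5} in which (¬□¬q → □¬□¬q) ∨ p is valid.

S5

S4-tableau for the negation ¬((¬□¬q → □¬□¬q) ∨ p):
1. ¬((¬□¬q → □¬□¬q) ∨ p), u
2. ¬(¬□¬q → □¬□¬q), u   [¬∨-rule on 1]
3. ¬p, u   [¬∨-rule on 1]
4. ¬□¬q, u   [¬→-rule on 2]
5. ¬□¬□¬q, u   [¬→-rule on 2]
6. q, v   [¬□-rule on 4: fresh world v, uRv]
7. □¬q, w   [¬□-rule on 5: fresh world w, uRw]
8. ¬q, w   [□-rule on 7 via wRw]
Accessibility: uRu, uRv, uRw, vRv, wRw
Complete open branch: countermodel on an S4-frame, so not valid in S4, nor in K, T (the same frame is also a K-frame and a T-frame).
S5-tableau for the negation ¬((¬□¬q → □¬□¬q) ∨ p):
1. ¬((¬□¬q → □¬□¬q) ∨ p), u
2. ¬(¬□¬q → □¬□¬q), u   [¬∨-rule on 1]
3. ¬p, u   [¬∨-rule on 1]
4. ¬□¬q, u   [¬→-rule on 2]
5. ¬□¬□¬q, u   [¬→-rule on 2]
6. q, v   [¬□-rule on 4: fresh world v, uRv]
7. □¬q, w   [¬□-rule on 5: fresh world w, uRw]
8. ¬q, u   [□-rule on 7 via wRu]
9. ¬q, v   [□-rule on 7 via wRv]
Accessibility: uRu, uRv, uRw, vRu, vRv, vRw, wRu, wRv, wRw
Branch closes: q and ¬q both at v.
Every branch closes (one shown): valid in S5.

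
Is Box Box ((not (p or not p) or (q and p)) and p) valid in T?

Tableau for the negation not Box Box ((not (p or not p) or (q and p)) and p):
1. not Box Box ((not (p or not p) or (q and p)) and p), w0
2. not Box ((not (p or not p) or (q and p)) and p), w1
3. not ((not (p or not p) or (q and p)) and p), w2
4. not p, w2
Accessibility: w0Rw0, w0Rw1, w1Rw1, w1Rw2, w2Rw2
The negation has an open branch (countermodel exists).

No, not valid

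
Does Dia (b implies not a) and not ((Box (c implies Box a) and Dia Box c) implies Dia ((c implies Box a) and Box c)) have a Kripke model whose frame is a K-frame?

Unsatisfiable

1. Dia (b implies not a) and not ((Box (c implies Box a) and Dia Box c) implies Dia ((c implies Box a) and Box c)), u
2. Dia (b implies not a), u
3. not ((Box (c implies Box a) and Dia Box c) implies Dia ((c implies Box a) and Box c)), u
4. Box (c implies Box a) and Dia Box c, u
5. not Dia ((c implies Box a) and Box c), u
6. Box (c implies Box a), u
7. Dia Box c, u
8. b implies not a, v
9. not ((c implies Box a) and Box c), v
10. c implies Box a, v
11. not a, v
12. not Box c, v
13. Box a, v
14. Box c, w
15. not ((c implies Box a) and Box c), w
16. c implies Box a, w
17. not (c implies Box a), w
18. c, w
19. not Box a, w
20. Box a, w
21. not c, x
22. a, x
23. not a, y
24. c, y
25. a, y
Accessibility: uRv, uRw, vRx, wRy
Branch closes: a and not a both at y.
All branches of the tableau close; one closing branch shown above.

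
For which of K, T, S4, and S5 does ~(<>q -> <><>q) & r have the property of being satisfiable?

T-tableau for the formula:
1. ~(<>q -> <><>q) & r, w0
2. ~(<>q -> <><>q), w0
3. r, w0
4. <>q, w0
5. ~<><>q, w0
6. ~<>q, w0
7. ~q, w0
8. q, w1
9. ~<>q, w1
10. ~q, w1
Accessibility: w0Rw0, w0Rw1, w1Rw1
Branch closes: q and ~q both at w1.
Every branch closes (one shown): unsatisfiable in T, hence also in S4, S5 (every S4/S5-frame is a T-frame).
K-tableau for the formula:
1. ~(<>q -> <><>q) & r, w0
2. ~(<>q -> <><>q), w0
3. r, w0
4. <>q, w0
5. ~<><>q, w0
6. q, w1
7. ~<>q, w1
Accessibility: w0Rw1
Complete open branch: satisfiable in K.

K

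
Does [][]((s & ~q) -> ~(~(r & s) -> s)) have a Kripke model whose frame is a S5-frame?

1. [][]((s & ~q) -> ~(~(r & s) -> s)), 0
2. []((s & ~q) -> ~(~(r & s) -> s)), 0   [[]-rule on 1 via 0R0]
3. (s & ~q) -> ~(~(r & s) -> s), 0   [[]-rule on 2 via 0R0]
4. ~(~(r & s) -> s), 0   [->-rule on 3 (branches; this branch)]
5. ~(r & s), 0   [~->-rule on 4]
6. ~s, 0   [~->-rule on 4]
Accessibility: 0R0

Yes, satisfiable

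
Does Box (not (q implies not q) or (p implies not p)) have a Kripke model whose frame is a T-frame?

Satisfiable (open branch found)

1. Box (not (q implies not q) or (p implies not p)), u
2. not (q implies not q) or (p implies not p), u
3. p implies not p, u
4. not p, u
Accessibility: uRu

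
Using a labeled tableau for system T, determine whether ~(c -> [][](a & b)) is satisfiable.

Satisfiable

1. ~(c -> [][](a & b)), 0
2. c, 0
3. ~[][](a & b), 0
4. ~[](a & b), 1
5. ~(a & b), 2
6. ~b, 2
Accessibility: 0R0, 0R1, 1R1, 1R2, 2R2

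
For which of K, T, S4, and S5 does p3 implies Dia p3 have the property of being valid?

T-tableau for the negation not (p3 implies Dia p3):
1. not (p3 implies Dia p3), u
2. p3, u
3. not Dia p3, u
4. not p3, u
Accessibility: uRu
Branch closes: p3 and not p3 both at u.
Every branch closes (one shown): valid in T, hence also in S4, S5 (every theorem of T is a theorem of S4 and S5).
K-tableau for the negation not (p3 implies Dia p3):
1. not (p3 implies Dia p3), u
2. p3, u
3. not Dia p3, u
Complete open branch: countermodel on a K-frame, so not valid in K.

T, S4, S5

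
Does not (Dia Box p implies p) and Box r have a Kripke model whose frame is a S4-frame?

Satisfiable (open branch found)

1. not (Dia Box p implies p) and Box r, u
2. not (Dia Box p implies p), u
3. Box r, u
4. Dia Box p, u
5. not p, u
6. r, u
7. Box p, v
8. r, v
9. p, v
Accessibility: uRu, uRv, vRv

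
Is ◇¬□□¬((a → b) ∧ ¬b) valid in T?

Not valid

Tableau for the negation ¬◇¬□□¬((a → b) ∧ ¬b):
1. ¬◇¬□□¬((a → b) ∧ ¬b), u
2. □□¬((a → b) ∧ ¬b), u   [¬◇-rule on 1 via uRu]
3. □¬((a → b) ∧ ¬b), u   [□-rule on 2 via uRu]
4. ¬((a → b) ∧ ¬b), u   [□-rule on 3 via uRu]
5. b, u   [¬∧-rule on 4 (branches; this branch)]
Accessibility: uRu
The negation has an open branch (countermodel exists).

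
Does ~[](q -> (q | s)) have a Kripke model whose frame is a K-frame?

Unsatisfiable

1. ~[](q -> (q | s)), u
2. ~(q -> (q | s)), v   [~[]-rule on 1: fresh world v, uRv]
3. q, v   [~->-rule on 2]
4. ~(q | s), v   [~->-rule on 2]
5. ~q, v   [~|-rule on 4]
6. ~s, v   [~|-rule on 4]
Accessibility: uRv
Branch closes: q and ~q both at v.
All branches of the tableau close; one closing branch shown above.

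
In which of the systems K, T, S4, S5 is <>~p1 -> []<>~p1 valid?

S5

S4-tableau for the negation ~(<>~p1 -> []<>~p1):
1. ~(<>~p1 -> []<>~p1), u
2. <>~p1, u
3. ~[]<>~p1, u
4. ~p1, v
5. ~<>~p1, w
6. p1, w
Accessibility: uRu, uRv, uRw, vRv, wRw
Complete open branch: countermodel on an S4-frame, so not valid in S4, nor in K, T (the same frame is also a K-frame and a T-frame).
S5-tableau for the negation ~(<>~p1 -> []<>~p1):
1. ~(<>~p1 -> []<>~p1), u
2. <>~p1, u
3. ~[]<>~p1, u
4. ~p1, v
5. ~<>~p1, w
6. p1, u
7. p1, v
Accessibility: uRu, uRv, uRw, vRu, vRv, vRw, wRu, wRv, wRw
Branch closes: p1 and ~p1 both at v.
Every branch closes (one shown): valid in S5.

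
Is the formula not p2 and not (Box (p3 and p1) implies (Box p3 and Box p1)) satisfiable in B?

1. not p2 and not (Box (p3 and p1) implies (Box p3 and Box p1)), w0
2. not p2, w0
3. not (Box (p3 and p1) implies (Box p3 and Box p1)), w0
4. Box (p3 and p1), w0
5. not (Box p3 and Box p1), w0
6. p3 and p1, w0
7. p3, w0
8. p1, w0
9. not Box p1, w0
10. not p1, w1
11. p3 and p1, w1
12. p3, w1
13. p1, w1
Accessibility: w0Rw0, w0Rw1, w1Rw0, w1Rw1
Branch closes: p1 and not p1 both at w1.
All branches of the tableau close; one closing branch shown above.

No, unsatisfiable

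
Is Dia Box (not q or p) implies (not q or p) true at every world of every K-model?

Invalid (countermodel exists)

Tableau for the negation not (Dia Box (not q or p) implies (not q or p)):
1. not (Dia Box (not q or p) implies (not q or p)), u
2. Dia Box (not q or p), u
3. not (not q or p), u
4. q, u
5. not p, u
6. Box (not q or p), v
Accessibility: uRv
The negation has an open branch (countermodel exists).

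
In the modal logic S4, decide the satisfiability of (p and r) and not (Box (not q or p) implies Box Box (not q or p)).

1. (p and r) and not (Box (not q or p) implies Box Box (not q or p)), w0
2. p and r, w0
3. not (Box (not q or p) implies Box Box (not q or p)), w0
4. p, w0
5. r, w0
6. Box (not q or p), w0
7. not Box Box (not q or p), w0
8. not q or p, w0
9. not Box (not q or p), w1
10. not q or p, w1
11. p, w1
12. not (not q or p), w2
13. q, w2
14. not p, w2
15. not q or p, w2
16. p, w2
Accessibility: w0Rw0, w0Rw1, w0Rw2, w1Rw1, w1Rw2, w2Rw2
Branch closes: p and not p both at w2.
All branches of the tableau close; one closing branch shown above.

No, unsatisfiable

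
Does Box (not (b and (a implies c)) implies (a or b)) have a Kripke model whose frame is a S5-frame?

Yes, satisfiable

1. Box (not (b and (a implies c)) implies (a or b)), u
2. not (b and (a implies c)) implies (a or b), u
3. a or b, u
4. b, u
Accessibility: uRu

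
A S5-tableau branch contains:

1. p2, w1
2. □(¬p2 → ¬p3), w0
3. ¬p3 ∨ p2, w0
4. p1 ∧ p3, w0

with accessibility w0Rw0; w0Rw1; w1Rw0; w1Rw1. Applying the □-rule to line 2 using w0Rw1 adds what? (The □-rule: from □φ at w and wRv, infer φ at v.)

¬p2 → ¬p3, w1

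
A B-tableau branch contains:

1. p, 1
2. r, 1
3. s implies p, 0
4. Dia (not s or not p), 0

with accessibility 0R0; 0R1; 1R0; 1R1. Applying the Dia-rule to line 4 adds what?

a fresh world 2 with 0R2, and not s or not p at 2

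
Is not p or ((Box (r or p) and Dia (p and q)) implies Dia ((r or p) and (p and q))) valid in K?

Yes, valid

Tableau for the negation not (not p or ((Box (r or p) and Dia (p and q)) implies Dia ((r or p) and (p and q)))):
1. not (not p or ((Box (r or p) and Dia (p and q)) implies Dia ((r or p) and (p and q)))), w0
2. p, w0   [neg-or-rule on 1]
3. not ((Box (r or p) and Dia (p and q)) implies Dia ((r or p) and (p and q))), w0   [neg-or-rule on 1]
4. Box (r or p) and Dia (p and q), w0   [neg-implies-rule on 3]
5. not Dia ((r or p) and (p and q)), w0   [neg-implies-rule on 3]
6. Box (r or p), w0   [and-rule on 4]
7. Dia (p and q), w0   [and-rule on 4]
8. p and q, w1   [Dia-rule on 7: fresh world w1, w0Rw1]
9. p, w1   [and-rule on 8]
10. q, w1   [and-rule on 8]
11. not ((r or p) and (p and q)), w1   [neg-Dia-rule on 5 via w0Rw1]
12. r or p, w1   [Box-rule on 6 via w0Rw1]
13. not (p and q), w1   [neg-and-rule on 11 (branches; this branch)]
14. not q, w1   [neg-and-rule on 13 (branches; this branch)]
Accessibility: w0Rw1
Branch closes: q and not q both at w1.
All branches of the negation close; one closing branch shown above.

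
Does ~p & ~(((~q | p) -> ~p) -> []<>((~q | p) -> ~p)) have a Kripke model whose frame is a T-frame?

Yes, satisfiable

1. ~p & ~(((~q | p) -> ~p) -> []<>((~q | p) -> ~p)), u
2. ~p, u
3. ~(((~q | p) -> ~p) -> []<>((~q | p) -> ~p)), u
4. (~q | p) -> ~p, u
5. ~[]<>((~q | p) -> ~p), u
6. ~<>((~q | p) -> ~p), v
7. ~((~q | p) -> ~p), v
8. ~q | p, v
9. p, v
Accessibility: uRu, uRv, vRv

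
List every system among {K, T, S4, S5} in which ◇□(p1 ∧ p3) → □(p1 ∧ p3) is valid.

S5

S4-tableau for the negation ¬(◇□(p1 ∧ p3) → □(p1 ∧ p3)):
1. ¬(◇□(p1 ∧ p3) → □(p1 ∧ p3)), u
2. ◇□(p1 ∧ p3), u   [¬→-rule on 1]
3. ¬□(p1 ∧ p3), u   [¬→-rule on 1]
4. □(p1 ∧ p3), v   [◇-rule on 2: fresh world v, uRv]
5. p1 ∧ p3, v   [□-rule on 4 via vRv]
6. p1, v   [∧-rule on 5]
7. p3, v   [∧-rule on 5]
8. ¬(p1 ∧ p3), w   [¬□-rule on 3: fresh world w, uRw]
9. ¬p3, w   [¬∧-rule on 8 (branches; this branch)]
Accessibility: uRu, uRv, uRw, vRv, wRw
Complete open branch: countermodel on an S4-frame, so not valid in S4, nor in K, T (the same frame is also a K-frame and a T-frame).
S5-tableau for the negation ¬(◇□(p1 ∧ p3) → □(p1 ∧ p3)):
1. ¬(◇□(p1 ∧ p3) → □(p1 ∧ p3)), u
2. ◇□(p1 ∧ p3), u   [¬→-rule on 1]
3. ¬□(p1 ∧ p3), u   [¬→-rule on 1]
4. □(p1 ∧ p3), v   [◇-rule on 2: fresh world v, uRv]
5. p1 ∧ p3, u   [□-rule on 4 via vRu]
6. p1, u   [∧-rule on 5]
7. p3, u   [∧-rule on 5]
8. p1 ∧ p3, v   [□-rule on 4 via vRv]
9. p1, v   [∧-rule on 8]
10. p3, v   [∧-rule on 8]
11. ¬(p1 ∧ p3), w   [¬□-rule on 3: fresh world w, uRw]
12. p1 ∧ p3, w   [□-rule on 4 via vRw]
13. p1, w   [∧-rule on 12]
14. p3, w   [∧-rule on 12]
15. ¬p3, w   [¬∧-rule on 11 (branches; this branch)]
Accessibility: uRu, uRv, uRw, vRu, vRv, vRw, wRu, wRv, wRw
Branch closes: p3 and ¬p3 both at w.
Every branch closes (one shown): valid in S5.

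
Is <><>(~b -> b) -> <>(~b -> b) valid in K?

No, not valid

Tableau for the negation ~(<><>(~b -> b) -> <>(~b -> b)):
1. ~(<><>(~b -> b) -> <>(~b -> b)), w0
2. <><>(~b -> b), w0
3. ~<>(~b -> b), w0
4. <>(~b -> b), w1
5. ~(~b -> b), w1
6. ~b, w1
7. ~b -> b, w2
8. b, w2
Accessibility: w0Rw1, w1Rw2
The negation has an open branch (countermodel exists).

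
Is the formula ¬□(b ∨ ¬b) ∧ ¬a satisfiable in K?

Unsatisfiable

1. ¬□(b ∨ ¬b) ∧ ¬a, u
2. ¬□(b ∨ ¬b), u   [∧-rule on 1]
3. ¬a, u   [∧-rule on 1]
4. ¬(b ∨ ¬b), v   [¬□-rule on 2: fresh world v, uRv]
5. ¬b, v   [¬∨-rule on 4]
6. b, v   [¬∨-rule on 4]
Accessibility: uRv
Branch closes: b and ¬b both at v.
(One branch shown.) All branches close.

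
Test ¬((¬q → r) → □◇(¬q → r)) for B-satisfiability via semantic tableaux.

Unsatisfiable

1. ¬((¬q → r) → □◇(¬q → r)), w0
2. ¬q → r, w0
3. ¬□◇(¬q → r), w0
4. r, w0
5. ¬◇(¬q → r), w1
6. ¬(¬q → r), w0
7. ¬q, w0
8. ¬r, w0
Accessibility: w0Rw0, w0Rw1, w1Rw0, w1Rw1
Branch closes: r and ¬r both at w0.
(One branch shown.) All branches close.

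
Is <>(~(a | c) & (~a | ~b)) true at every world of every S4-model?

No, not valid

Tableau for the negation ~<>(~(a | c) & (~a | ~b)):
1. ~<>(~(a | c) & (~a | ~b)), w0
2. ~(~(a | c) & (~a | ~b)), w0   [~<>-rule on 1 via w0Rw0]
3. ~(~a | ~b), w0   [~&-rule on 2 (branches; this branch)]
4. a, w0   [~|-rule on 3]
5. b, w0   [~|-rule on 3]
Accessibility: w0Rw0
The negation has an open branch (countermodel exists).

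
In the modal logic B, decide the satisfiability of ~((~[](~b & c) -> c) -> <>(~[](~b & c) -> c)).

No, unsatisfiable

1. ~((~[](~b & c) -> c) -> <>(~[](~b & c) -> c)), 0
2. ~[](~b & c) -> c, 0   [~->-rule on 1]
3. ~<>(~[](~b & c) -> c), 0   [~->-rule on 1]
4. ~(~[](~b & c) -> c), 0   [~<>-rule on 3 via 0R0]
5. ~[](~b & c), 0   [~->-rule on 4]
6. ~c, 0   [~->-rule on 4]
7. [](~b & c), 0   [->-rule on 2 (branches; this branch)]
8. ~b & c, 0   [[]-rule on 7 via 0R0]
9. ~b, 0   [&-rule on 8]
10. c, 0   [&-rule on 8]
Accessibility: 0R0
Branch closes: c and ~c both at 0.
(One branch shown.) All branches close.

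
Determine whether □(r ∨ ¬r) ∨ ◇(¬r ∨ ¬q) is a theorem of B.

Tableau for the negation ¬(□(r ∨ ¬r) ∨ ◇(¬r ∨ ¬q)):
1. ¬(□(r ∨ ¬r) ∨ ◇(¬r ∨ ¬q)), w0
2. ¬□(r ∨ ¬r), w0
3. ¬◇(¬r ∨ ¬q), w0
4. ¬(¬r ∨ ¬q), w0
5. r, w0
6. q, w0
7. ¬(r ∨ ¬r), w1
8. ¬r, w1
9. r, w1
Accessibility: w0Rw0, w0Rw1, w1Rw0, w1Rw1
Branch closes: r and ¬r both at w1.
All branches of the negation close; one closing branch shown above.

Yes, valid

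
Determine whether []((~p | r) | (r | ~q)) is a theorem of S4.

Tableau for the negation ~[]((~p | r) | (r | ~q)):
1. ~[]((~p | r) | (r | ~q)), 0
2. ~((~p | r) | (r | ~q)), 1
3. ~(~p | r), 1
4. ~(r | ~q), 1
5. p, 1
6. ~r, 1
7. q, 1
Accessibility: 0R0, 0R1, 1R1
The negation has an open branch (countermodel exists).

No, not valid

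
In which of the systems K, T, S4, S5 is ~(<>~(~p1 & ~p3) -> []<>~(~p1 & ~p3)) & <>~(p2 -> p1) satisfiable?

K, T, S4

S5-tableau for the formula:
1. ~(<>~(~p1 & ~p3) -> []<>~(~p1 & ~p3)) & <>~(p2 -> p1), 0
2. ~(<>~(~p1 & ~p3) -> []<>~(~p1 & ~p3)), 0   [&-rule on 1]
3. <>~(p2 -> p1), 0   [&-rule on 1]
4. <>~(~p1 & ~p3), 0   [~->-rule on 2]
5. ~[]<>~(~p1 & ~p3), 0   [~->-rule on 2]
6. ~(p2 -> p1), 1   [<>-rule on 3: fresh world 1, 0R1]
7. p2, 1   [~->-rule on 6]
8. ~p1, 1   [~->-rule on 6]
9. ~(~p1 & ~p3), 2   [<>-rule on 4: fresh world 2, 0R2]
10. p3, 2   [~&-rule on 9 (branches; this branch)]
11. ~<>~(~p1 & ~p3), 3   [~[]-rule on 5: fresh world 3, 0R3]
12. ~p1 & ~p3, 0   [~<>-rule on 11 via 3R0]
13. ~p1, 0   [&-rule on 12]
14. ~p3, 0   [&-rule on 12]
15. ~p1 & ~p3, 1   [~<>-rule on 11 via 3R1]
16. ~p3, 1   [&-rule on 15]
17. ~p1 & ~p3, 2   [~<>-rule on 11 via 3R2]
18. ~p1, 2   [&-rule on 17]
19. ~p3, 2   [&-rule on 17]
Accessibility: 0R0, 0R1, 0R2, 0R3, 1R0, 1R1, 1R2, 1R3, 2R0, 2R1, 2R2, 2R3, 3R0, 3R1, 3R2, 3R3
Branch closes: p3 and ~p3 both at 2.
Every branch closes (one shown): unsatisfiable in S5.
S4-tableau for the formula:
1. ~(<>~(~p1 & ~p3) -> []<>~(~p1 & ~p3)) & <>~(p2 -> p1), 0
2. ~(<>~(~p1 & ~p3) -> []<>~(~p1 & ~p3)), 0   [&-rule on 1]
3. <>~(p2 -> p1), 0   [&-rule on 1]
4. <>~(~p1 & ~p3), 0   [~->-rule on 2]
5. ~[]<>~(~p1 & ~p3), 0   [~->-rule on 2]
6. ~(p2 -> p1), 1   [<>-rule on 3: fresh world 1, 0R1]
7. p2, 1   [~->-rule on 6]
8. ~p1, 1   [~->-rule on 6]
9. ~(~p1 & ~p3), 2   [<>-rule on 4: fresh world 2, 0R2]
10. p3, 2   [~&-rule on 9 (branches; this branch)]
11. ~<>~(~p1 & ~p3), 3   [~[]-rule on 5: fresh world 3, 0R3]
12. ~p1 & ~p3, 3   [~<>-rule on 11 via 3R3]
13. ~p1, 3   [&-rule on 12]
14. ~p3, 3   [&-rule on 12]
Accessibility: 0R0, 0R1, 0R2, 0R3, 1R1, 2R2, 3R3
Complete open branch: satisfiable in S4, hence also in K, T (this S4-model is also a K-model and a T-model).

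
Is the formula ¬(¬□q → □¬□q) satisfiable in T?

1. ¬(¬□q → □¬□q), 0
2. ¬□q, 0
3. ¬□¬□q, 0
4. ¬q, 1
5. □q, 2
6. q, 2
Accessibility: 0R0, 0R1, 0R2, 1R1, 2R2

Satisfiable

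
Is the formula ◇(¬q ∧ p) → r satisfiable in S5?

Satisfiable (open branch found)

1. ◇(¬q ∧ p) → r, 0
2. r, 0
Accessibility: 0R0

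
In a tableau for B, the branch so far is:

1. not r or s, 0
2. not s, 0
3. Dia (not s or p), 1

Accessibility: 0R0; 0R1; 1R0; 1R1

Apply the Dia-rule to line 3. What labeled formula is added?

a fresh world 2 with 1R2, and not s or p at 2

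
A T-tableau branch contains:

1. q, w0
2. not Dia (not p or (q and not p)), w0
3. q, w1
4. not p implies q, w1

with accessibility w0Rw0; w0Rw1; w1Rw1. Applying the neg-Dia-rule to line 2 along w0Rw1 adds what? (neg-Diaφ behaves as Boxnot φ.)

not (not p or (q and not p)), w1

neg-Diaφ behaves as Boxnot φ: propagate the negated body to each accessible world.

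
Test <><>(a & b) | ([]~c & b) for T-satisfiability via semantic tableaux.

1. <><>(a & b) | ([]~c & b), u
2. []~c & b, u
3. []~c, u
4. b, u
5. ~c, u
Accessibility: uRu

Satisfiable (open branch found)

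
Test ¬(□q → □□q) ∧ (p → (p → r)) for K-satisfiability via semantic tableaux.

1. ¬(□q → □□q) ∧ (p → (p → r)), w0
2. ¬(□q → □□q), w0   [∧-rule on 1]
3. p → (p → r), w0   [∧-rule on 1]
4. □q, w0   [¬→-rule on 2]
5. ¬□□q, w0   [¬→-rule on 2]
6. p → r, w0   [→-rule on 3 (branches; this branch)]
7. r, w0   [→-rule on 6 (branches; this branch)]
8. ¬□q, w1   [¬□-rule on 5: fresh world w1, w0Rw1]
9. q, w1   [□-rule on 4 via w0Rw1]
10. ¬q, w2   [¬□-rule on 8: fresh world w2, w1Rw2]
Accessibility: w0Rw1, w1Rw2

Satisfiable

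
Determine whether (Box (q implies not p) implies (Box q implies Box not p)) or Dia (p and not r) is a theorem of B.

Yes, valid

Tableau for the negation not ((Box (q implies not p) implies (Box q implies Box not p)) or Dia (p and not r)):
1. not ((Box (q implies not p) implies (Box q implies Box not p)) or Dia (p and not r)), 0
2. not (Box (q implies not p) implies (Box q implies Box not p)), 0
3. not Dia (p and not r), 0
4. Box (q implies not p), 0
5. not (Box q implies Box not p), 0
6. Box q, 0
7. not Box not p, 0
8. not (p and not r), 0
9. q implies not p, 0
10. q, 0
11. r, 0
12. not p, 0
13. p, 1
14. not (p and not r), 1
15. q implies not p, 1
16. q, 1
17. r, 1
18. not p, 1
Accessibility: 0R0, 0R1, 1R0, 1R1
Branch closes: p and not p both at 1.
Every branch of the negation's tableau closes; the branch above is one of them.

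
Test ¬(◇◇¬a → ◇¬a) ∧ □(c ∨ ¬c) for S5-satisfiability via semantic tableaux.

No, unsatisfiable

1. ¬(◇◇¬a → ◇¬a) ∧ □(c ∨ ¬c), w0
2. ¬(◇◇¬a → ◇¬a), w0
3. □(c ∨ ¬c), w0
4. ◇◇¬a, w0
5. ¬◇¬a, w0
6. c ∨ ¬c, w0
7. a, w0
8. ¬c, w0
9. ◇¬a, w1
10. c ∨ ¬c, w1
11. a, w1
12. ¬c, w1
13. ¬a, w2
14. c ∨ ¬c, w2
15. a, w2
Accessibility: w0Rw0, w0Rw1, w0Rw2, w1Rw0, w1Rw1, w1Rw2, w2Rw0, w2Rw1, w2Rw2
Branch closes: a and ¬a both at w2.
Every branch closes; the branch above is one of them.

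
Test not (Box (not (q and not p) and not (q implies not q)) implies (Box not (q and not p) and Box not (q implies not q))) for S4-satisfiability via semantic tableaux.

1. not (Box (not (q and not p) and not (q implies not q)) implies (Box not (q and not p) and Box not (q implies not q))), u
2. Box (not (q and not p) and not (q implies not q)), u   [neg-implies-rule on 1]
3. not (Box not (q and not p) and Box not (q implies not q)), u   [neg-implies-rule on 1]
4. not (q and not p) and not (q implies not q), u   [Box-rule on 2 via uRu]
5. not (q and not p), u   [and-rule on 4]
6. not (q implies not q), u   [and-rule on 4]
7. q, u   [neg-implies-rule on 6]
8. not Box not (q and not p), u   [neg-and-rule on 3 (branches; this branch)]
9. p, u   [neg-and-rule on 5 (branches; this branch)]
10. q and not p, v   [neg-Box-rule on 8: fresh world v, uRv]
11. q, v   [and-rule on 10]
12. not p, v   [and-rule on 10]
13. not (q and not p) and not (q implies not q), v   [Box-rule on 2 via uRv]
14. not (q and not p), v   [and-rule on 13]
15. not (q implies not q), v   [and-rule on 13]
16. p, v   [neg-and-rule on 14 (branches; this branch)]
Accessibility: uRu, uRv, vRv
Branch closes: p and not p both at v.
Every branch closes; the branch above is one of them.

No, unsatisfiable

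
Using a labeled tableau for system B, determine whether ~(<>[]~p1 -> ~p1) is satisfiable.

1. ~(<>[]~p1 -> ~p1), w0
2. <>[]~p1, w0
3. p1, w0
4. []~p1, w1
5. ~p1, w0
Accessibility: w0Rw0, w0Rw1, w1Rw0, w1Rw1
Branch closes: p1 and ~p1 both at w0.
(One branch shown.) All branches close.

Unsatisfiable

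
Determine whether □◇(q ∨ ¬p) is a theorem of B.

No, not valid

Tableau for the negation ¬□◇(q ∨ ¬p):
1. ¬□◇(q ∨ ¬p), 0
2. ¬◇(q ∨ ¬p), 1
3. ¬(q ∨ ¬p), 0
4. ¬q, 0
5. p, 0
6. ¬(q ∨ ¬p), 1
7. ¬q, 1
8. p, 1
Accessibility: 0R0, 0R1, 1R0, 1R1
The negation has an open branch (countermodel exists).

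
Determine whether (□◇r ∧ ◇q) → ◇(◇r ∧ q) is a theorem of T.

Yes, valid

Tableau for the negation ¬((□◇r ∧ ◇q) → ◇(◇r ∧ q)):
1. ¬((□◇r ∧ ◇q) → ◇(◇r ∧ q)), w0
2. □◇r ∧ ◇q, w0
3. ¬◇(◇r ∧ q), w0
4. □◇r, w0
5. ◇q, w0
6. ¬(◇r ∧ q), w0
7. ◇r, w0
8. ¬q, w0
9. q, w1
10. ¬(◇r ∧ q), w1
11. ◇r, w1
12. ¬◇r, w1
13. ¬r, w1
14. r, w2
15. ¬(◇r ∧ q), w2
16. ◇r, w2
17. ¬q, w2
18. r, w3
19. ¬r, w3
Accessibility: w0Rw0, w0Rw1, w0Rw2, w1Rw1, w1Rw3, w2Rw2, w3Rw3
Branch closes: r and ¬r both at w3.
Every branch of the negation's tableau closes; the branch above is one of them.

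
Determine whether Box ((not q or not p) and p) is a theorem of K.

Invalid (countermodel exists)

Tableau for the negation not Box ((not q or not p) and p):
1. not Box ((not q or not p) and p), 0
2. not ((not q or not p) and p), 1
3. not p, 1
Accessibility: 0R1
The negation has an open branch (countermodel exists).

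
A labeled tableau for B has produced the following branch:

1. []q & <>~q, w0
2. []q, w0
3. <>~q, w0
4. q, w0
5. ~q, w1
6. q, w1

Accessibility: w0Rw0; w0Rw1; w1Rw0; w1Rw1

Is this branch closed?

Both q and ~q appear at w1.

Closed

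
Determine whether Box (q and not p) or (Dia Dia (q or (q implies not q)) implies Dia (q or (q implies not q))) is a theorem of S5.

Valid in S5

Tableau for the negation not (Box (q and not p) or (Dia Dia (q or (q implies not q)) implies Dia (q or (q implies not q)))):
1. not (Box (q and not p) or (Dia Dia (q or (q implies not q)) implies Dia (q or (q implies not q)))), u
2. not Box (q and not p), u
3. not (Dia Dia (q or (q implies not q)) implies Dia (q or (q implies not q))), u
4. Dia Dia (q or (q implies not q)), u
5. not Dia (q or (q implies not q)), u
6. not (q or (q implies not q)), u
7. not q, u
8. not (q implies not q), u
9. q, u
Accessibility: uRu
Branch closes: q and not q both at u.
All branches of the negation close; one closing branch shown above.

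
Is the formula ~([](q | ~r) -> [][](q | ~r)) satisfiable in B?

1. ~([](q | ~r) -> [][](q | ~r)), u
2. [](q | ~r), u
3. ~[][](q | ~r), u
4. q | ~r, u
5. ~r, u
6. ~[](q | ~r), v
7. q | ~r, v
8. ~r, v
9. ~(q | ~r), w
10. ~q, w
11. r, w
Accessibility: uRu, uRv, vRu, vRv, vRw, wRv, wRw

Yes, satisfiable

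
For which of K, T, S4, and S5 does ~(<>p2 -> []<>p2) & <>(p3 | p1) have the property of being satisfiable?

S4-tableau for the formula:
1. ~(<>p2 -> []<>p2) & <>(p3 | p1), w0
2. ~(<>p2 -> []<>p2), w0
3. <>(p3 | p1), w0
4. <>p2, w0
5. ~[]<>p2, w0
6. p3 | p1, w1
7. p1, w1
8. p2, w2
9. ~<>p2, w3
10. ~p2, w3
Accessibility: w0Rw0, w0Rw1, w0Rw2, w0Rw3, w1Rw1, w2Rw2, w3Rw3
Complete open branch: satisfiable in S4, hence also in K, T (this S4-model is also a K-model and a T-model).
S5-tableau for the formula:
1. ~(<>p2 -> []<>p2) & <>(p3 | p1), w0
2. ~(<>p2 -> []<>p2), w0
3. <>(p3 | p1), w0
4. <>p2, w0
5. ~[]<>p2, w0
6. p3 | p1, w1
7. p1, w1
8. p2, w2
9. ~<>p2, w3
10. ~p2, w0
11. ~p2, w1
12. ~p2, w2
Accessibility: w0Rw0, w0Rw1, w0Rw2, w0Rw3, w1Rw0, w1Rw1, w1Rw2, w1Rw3, w2Rw0, w2Rw1, w2Rw2, w2Rw3, w3Rw0, w3Rw1, w3Rw2, w3Rw3
Branch closes: p2 and ~p2 both at w2.
Every branch closes (one shown): unsatisfiable in S5.

K, T, S4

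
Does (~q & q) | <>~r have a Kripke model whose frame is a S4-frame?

Satisfiable (open branch found)

1. (~q & q) | <>~r, w0
2. <>~r, w0   [|-rule on 1 (branches; this branch)]
3. ~r, w1   [<>-rule on 2: fresh world w1, w0Rw1]
Accessibility: w0Rw0, w0Rw1, w1Rw1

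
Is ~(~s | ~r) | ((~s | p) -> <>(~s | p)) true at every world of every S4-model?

Valid

Tableau for the negation ~(~(~s | ~r) | ((~s | p) -> <>(~s | p))):
1. ~(~(~s | ~r) | ((~s | p) -> <>(~s | p))), 0
2. ~s | ~r, 0
3. ~((~s | p) -> <>(~s | p)), 0
4. ~s | p, 0
5. ~<>(~s | p), 0
6. ~(~s | p), 0
7. s, 0
8. ~p, 0
9. ~r, 0
10. p, 0
Accessibility: 0R0
Branch closes: p and ~p both at 0.
Every branch of the negation's tableau closes; the branch above is one of them.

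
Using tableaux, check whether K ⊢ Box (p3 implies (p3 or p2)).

Tableau for the negation not Box (p3 implies (p3 or p2)):
1. not Box (p3 implies (p3 or p2)), 0
2. not (p3 implies (p3 or p2)), 1
3. p3, 1
4. not (p3 or p2), 1
5. not p3, 1
6. not p2, 1
Accessibility: 0R1
Branch closes: p3 and not p3 both at 1.
All branches of the negation close; one closing branch shown above.

Valid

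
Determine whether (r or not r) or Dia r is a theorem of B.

Tableau for the negation not ((r or not r) or Dia r):
1. not ((r or not r) or Dia r), w0
2. not (r or not r), w0   [neg-or-rule on 1]
3. not Dia r, w0   [neg-or-rule on 1]
4. not r, w0   [neg-or-rule on 2]
5. r, w0   [neg-or-rule on 2]
Accessibility: w0Rw0
Branch closes: r and not r both at w0.
All branches of the negation close; one closing branch shown above.

Yes, valid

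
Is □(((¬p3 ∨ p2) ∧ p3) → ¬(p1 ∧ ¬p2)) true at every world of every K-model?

Valid in K

Tableau for the negation ¬□(((¬p3 ∨ p2) ∧ p3) → ¬(p1 ∧ ¬p2)):
1. ¬□(((¬p3 ∨ p2) ∧ p3) → ¬(p1 ∧ ¬p2)), u
2. ¬(((¬p3 ∨ p2) ∧ p3) → ¬(p1 ∧ ¬p2)), v
3. (¬p3 ∨ p2) ∧ p3, v
4. p1 ∧ ¬p2, v
5. ¬p3 ∨ p2, v
6. p3, v
7. p1, v
8. ¬p2, v
9. p2, v
Accessibility: uRv
Branch closes: p2 and ¬p2 both at v.
All branches of the negation close; one closing branch shown above.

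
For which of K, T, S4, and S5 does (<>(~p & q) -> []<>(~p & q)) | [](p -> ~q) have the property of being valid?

S4-tableau for the negation ~((<>(~p & q) -> []<>(~p & q)) | [](p -> ~q)):
1. ~((<>(~p & q) -> []<>(~p & q)) | [](p -> ~q)), w0
2. ~(<>(~p & q) -> []<>(~p & q)), w0
3. ~[](p -> ~q), w0
4. <>(~p & q), w0
5. ~[]<>(~p & q), w0
6. ~(p -> ~q), w1
7. p, w1
8. q, w1
9. ~p & q, w2
10. ~p, w2
11. q, w2
12. ~<>(~p & q), w3
13. ~(~p & q), w3
14. ~q, w3
Accessibility: w0Rw0, w0Rw1, w0Rw2, w0Rw3, w1Rw1, w2Rw2, w3Rw3
Complete open branch: countermodel on an S4-frame, so not valid in S4, nor in K, T (the same frame is also a K-frame and a T-frame).
S5-tableau for the negation ~((<>(~p & q) -> []<>(~p & q)) | [](p -> ~q)):
1. ~((<>(~p & q) -> []<>(~p & q)) | [](p -> ~q)), w0
2. ~(<>(~p & q) -> []<>(~p & q)), w0
3. ~[](p -> ~q), w0
4. <>(~p & q), w0
5. ~[]<>(~p & q), w0
6. ~(p -> ~q), w1
7. p, w1
8. q, w1
9. ~p & q, w2
10. ~p, w2
11. q, w2
12. ~<>(~p & q), w3
13. ~(~p & q), w0
14. ~(~p & q), w1
15. ~(~p & q), w2
16. ~(~p & q), w3
17. ~q, w0
18. ~q, w2
Accessibility: w0Rw0, w0Rw1, w0Rw2, w0Rw3, w1Rw0, w1Rw1, w1Rw2, w1Rw3, w2Rw0, w2Rw1, w2Rw2, w2Rw3, w3Rw0, w3Rw1, w3Rw2, w3Rw3
Branch closes: q and ~q both at w2.
Every branch closes (one shown): valid in S5.

S5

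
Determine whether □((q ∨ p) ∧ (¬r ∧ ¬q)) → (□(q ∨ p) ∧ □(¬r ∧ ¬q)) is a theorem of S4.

Tableau for the negation ¬(□((q ∨ p) ∧ (¬r ∧ ¬q)) → (□(q ∨ p) ∧ □(¬r ∧ ¬q))):
1. ¬(□((q ∨ p) ∧ (¬r ∧ ¬q)) → (□(q ∨ p) ∧ □(¬r ∧ ¬q))), u
2. □((q ∨ p) ∧ (¬r ∧ ¬q)), u   [¬→-rule on 1]
3. ¬(□(q ∨ p) ∧ □(¬r ∧ ¬q)), u   [¬→-rule on 1]
4. (q ∨ p) ∧ (¬r ∧ ¬q), u   [□-rule on 2 via uRu]
5. q ∨ p, u   [∧-rule on 4]
6. ¬r ∧ ¬q, u   [∧-rule on 4]
7. ¬r, u   [∧-rule on 6]
8. ¬q, u   [∧-rule on 6]
9. ¬□(q ∨ p), u   [¬∧-rule on 3 (branches; this branch)]
10. p, u   [∨-rule on 5 (branches; this branch)]
11. ¬(q ∨ p), v   [¬□-rule on 9: fresh world v, uRv]
12. ¬q, v   [¬∨-rule on 11]
13. ¬p, v   [¬∨-rule on 11]
14. (q ∨ p) ∧ (¬r ∧ ¬q), v   [□-rule on 2 via uRv]
15. q ∨ p, v   [∧-rule on 14]
16. ¬r ∧ ¬q, v   [∧-rule on 14]
17. ¬r, v   [∧-rule on 16]
18. p, v   [∨-rule on 15 (branches; this branch)]
Accessibility: uRu, uRv, vRv
Branch closes: p and ¬p both at v.
Every branch of the negation's tableau closes; the branch above is one of them.

Valid in S4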